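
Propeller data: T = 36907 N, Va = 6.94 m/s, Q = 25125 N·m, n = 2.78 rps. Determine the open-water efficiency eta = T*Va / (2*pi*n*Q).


Formula: eta = T * Va / (2 * pi * n * Q)
Step 1 — numerator = T * Va = 36907 * 6.94 = 256134.58
Step 2 — 2 * pi * n = 2 * pi * 2.78 = 17.467255
Step 3 — denominator = 17.467255 * 25125 = 438864.78
Step 4 — eta = 256134.58 / 438864.78 ≈ 0.58363 (5 s.f.)

0.58363


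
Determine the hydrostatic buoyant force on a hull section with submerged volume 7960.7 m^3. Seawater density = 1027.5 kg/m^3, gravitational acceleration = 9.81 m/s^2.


Formula: Fb = rho * g * V
Substituting: Fb = 1027.5 * 9.81 * 7960.7
Intermediate: 1027.5 * 9.81 = 10079.775
Result: Fb = 10079.775 * 7960.7 ≈ 80242000 N (5 s.f.)

80242000 N


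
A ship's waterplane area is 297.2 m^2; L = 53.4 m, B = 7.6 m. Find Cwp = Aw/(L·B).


Formula: Cwp = Aw / (L * B)
Step 1 — L * B = 53.4 * 7.6 = 405.84 m^2
Step 2 — Cwp = 297.2 / 405.84 ≈ 0.73231 (5 s.f.)

0.73231


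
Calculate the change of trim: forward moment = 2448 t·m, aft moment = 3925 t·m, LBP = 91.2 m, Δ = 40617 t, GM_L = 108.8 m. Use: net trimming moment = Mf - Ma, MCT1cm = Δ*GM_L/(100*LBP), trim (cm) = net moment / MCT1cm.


Formula: net trimming moment = Mf - Ma; MCT1cm = Δ*GM_L/(100*LBP); trim = net moment / MCT1cm
Step 1 — net trimming moment = 2448 - 3925 = -1477 t·m
Step 2 — MCT1cm = 40617 * 108.8 / (100 * 91.2) = 484.5537 t·m/cm
Step 3 — trim = -1477 / 484.5537 ≈ -3.0482 cm (5 s.f.)

-3.0482 cm


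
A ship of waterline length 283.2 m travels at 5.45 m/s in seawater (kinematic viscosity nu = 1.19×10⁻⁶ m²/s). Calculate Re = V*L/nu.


Formula: Re = V * L / nu
Step 1 — V * L = 5.45 * 283.2 = 1543.44 m^2/s
Step 2 — Re = 1543.44 / 1.19e-6 = 1.30e+09

1.30e+09


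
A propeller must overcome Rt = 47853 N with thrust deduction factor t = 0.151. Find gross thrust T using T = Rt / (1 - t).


Formula: T = Rt / (1 - t)
Step 1 — (1 - t) = 1 - 0.151 = 0.849
Step 2 — T = 47853 / 0.849 ≈ 56364 N (5 s.f.)

56364 N


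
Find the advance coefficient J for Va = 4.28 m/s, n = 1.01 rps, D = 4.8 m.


Formula: J = Va / (n * D)
Step 1 — n * D = 1.01 * 4.8 = 4.848
Step 2 — J = 4.28 / 4.848 ≈ 0.88284 (5 s.f.)

0.88284


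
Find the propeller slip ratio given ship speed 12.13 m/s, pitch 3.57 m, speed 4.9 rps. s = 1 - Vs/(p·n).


Formula: s = 1 - Vs / (p * n)
Step 1 — p * n = 3.57 * 4.9 = 17.493
Step 2 — Vs / (p*n) = 12.13 / 17.493 = 0.69342 (6 d.p.)
Step 3 — s = 1 - 0.69342 = 0.30658

0.30658


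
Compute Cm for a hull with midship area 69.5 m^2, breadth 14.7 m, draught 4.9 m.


Formula: Cm = Am / (B * T)
Step 1 — B * T = 14.7 * 4.9 = 72.03 m^2
Step 2 — Cm = 69.5 / 72.03 ≈ 0.96488 (5 s.f.)

0.96488


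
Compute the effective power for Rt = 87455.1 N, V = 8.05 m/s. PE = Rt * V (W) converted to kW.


Formula: PE = Rt * V / 1000 (kW)
Step 1 — PE (W) = 87455.1 * 8.05 = 704013.555 W
Step 2 — PE (kW) = 704013.555 / 1000 ≈ 704.01 kW (5 s.f.)

704.01 kW


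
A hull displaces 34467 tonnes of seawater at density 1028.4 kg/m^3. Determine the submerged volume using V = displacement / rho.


Formula: V = mass / rho
Step 1 — convert tonnes to kg: 34467 t * 1000 = 34467000 kg
Step 2 — V = 34467000 / 1028.4 ≈ 33515 m^3 (5 s.f.)

33515 m^3


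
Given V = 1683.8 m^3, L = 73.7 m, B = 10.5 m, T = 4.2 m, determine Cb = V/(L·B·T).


Formula: Cb = V / (L * B * T)
Step 1 — L * B * T = 73.7 * 10.5 * 4.2 = 3250.17 m^3
Step 2 — Cb = 1683.8 / 3250.17 ≈ 0.51807 (5 s.f.)

0.51807


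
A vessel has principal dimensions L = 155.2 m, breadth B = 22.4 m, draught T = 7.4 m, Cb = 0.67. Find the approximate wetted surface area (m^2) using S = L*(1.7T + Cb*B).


Formula: S = 1.7*L*T + V/T with V = Cb*L*B*T, i.e. S = L * (1.7*T + Cb*B)
Step 1 — 1.7*T = 1.7 * 7.4 = 12.58 m
Step 2 — Cb*B = 0.67 * 22.4 = 15.008 m
Step 3 — 1.7*T + Cb*B = 12.58 + 15.008 = 27.588 m
Step 4 — S = 155.2 * 27.588 ≈ 4281.7 m^2 (5 s.f.)

4281.7 m^2


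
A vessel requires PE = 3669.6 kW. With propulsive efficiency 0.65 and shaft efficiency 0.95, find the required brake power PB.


Formula: PB = PE / (eta_D * eta_S)
Step 1 — combined efficiency = eta_D * eta_S = 0.65 * 0.95 = 0.6175
Step 2 — PB = 3669.6 / 0.6175 ≈ 5942.7 kW (5 s.f.)

5942.7 kW


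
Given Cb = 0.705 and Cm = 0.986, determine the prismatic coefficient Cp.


Formula: Cp = Cb / Cm
Substituting: Cp = 0.705 / 0.986
Result: Cp ≈ 0.71501 (5 s.f.)

0.71501


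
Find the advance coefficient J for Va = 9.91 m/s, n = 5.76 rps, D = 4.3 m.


Formula: J = Va / (n * D)
Step 1 — n * D = 5.76 * 4.3 = 24.768
Step 2 — J = 9.91 / 24.768 ≈ 0.40011 (5 s.f.)

0.40011


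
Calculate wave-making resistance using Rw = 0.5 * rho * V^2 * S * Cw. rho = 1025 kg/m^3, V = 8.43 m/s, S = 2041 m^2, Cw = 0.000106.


Formula: Rw = 0.5 * rho * V^2 * S * Cw
Step 1 — V^2 = 8.43^2 = 71.0649
Step 2 — 0.5 * rho * V^2 = 0.5 * 1025 * 71.0649 = 36420.76125
Step 3 — Rw = 36420.76125 * 2041 * 0.000106 ≈ 7879.5 N (5 s.f.)

7879.5 N


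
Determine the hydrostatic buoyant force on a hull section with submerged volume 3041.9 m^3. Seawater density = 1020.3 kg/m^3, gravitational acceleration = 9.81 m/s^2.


Formula: Fb = rho * g * V
Substituting: Fb = 1020.3 * 9.81 * 3041.9
Intermediate: 1020.3 * 9.81 = 10009.143
Result: Fb = 10009.143 * 3041.9 ≈ 30447000 N (5 s.f.)

30447000 N


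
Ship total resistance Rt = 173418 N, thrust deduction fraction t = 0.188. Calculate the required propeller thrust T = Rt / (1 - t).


Formula: T = Rt / (1 - t)
Step 1 — (1 - t) = 1 - 0.188 = 0.812
Step 2 — T = 173418 / 0.812 ≈ 213570 N (5 s.f.)

213570 N


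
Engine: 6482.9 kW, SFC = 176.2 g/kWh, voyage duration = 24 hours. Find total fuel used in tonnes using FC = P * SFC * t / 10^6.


Formula: FC (tonnes) = P * SFC * t / 1,000,000
Step 1 — P * SFC * t = 6482.9 * 176.2 * 24 = 27414887.52 g
Step 2 — FC (tonnes) = 27414887.52 / 1,000,000 ≈ 27.415 tonnes (5 s.f.)

27.415 tonnes


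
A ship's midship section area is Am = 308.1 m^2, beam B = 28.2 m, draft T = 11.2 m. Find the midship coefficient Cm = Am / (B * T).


Formula: Cm = Am / (B * T)
Step 1 — B * T = 28.2 * 11.2 = 315.84 m^2
Step 2 — Cm = 308.1 / 315.84 ≈ 0.97549 (5 s.f.)

0.97549


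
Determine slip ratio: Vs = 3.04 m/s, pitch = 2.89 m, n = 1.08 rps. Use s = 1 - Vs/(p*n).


Formula: s = 1 - Vs / (p * n)
Step 1 — p * n = 2.89 * 1.08 = 3.1212
Step 2 — Vs / (p*n) = 3.04 / 3.1212 = 0.973984 (6 d.p.)
Step 3 — s = 1 - 0.973984 = 0.026016

0.026016


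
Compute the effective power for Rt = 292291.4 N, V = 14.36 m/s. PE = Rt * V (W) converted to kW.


Formula: PE = Rt * V / 1000 (kW)
Step 1 — PE (W) = 292291.4 * 14.36 = 4197304.504 W
Step 2 — PE (kW) = 4197304.504 / 1000 ≈ 4197.3 kW (5 s.f.)

4197.3 kW


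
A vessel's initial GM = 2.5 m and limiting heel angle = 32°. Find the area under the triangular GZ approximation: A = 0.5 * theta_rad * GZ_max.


Formula: GZ_max = GM * sin(theta); Area = 0.5 * theta_rad * GZ_max
Step 1 — GZ_max = 2.5 * sin(32°) = 2.5 * 0.529919 = 1.324798 m
Step 2 — theta_rad = 32 * pi/180 = 0.558505 rad
Step 3 — Area = 0.5 * 0.558505 * 1.324798 ≈ 0.36995 m·rad (5 s.f.)

0.36995 m·rad


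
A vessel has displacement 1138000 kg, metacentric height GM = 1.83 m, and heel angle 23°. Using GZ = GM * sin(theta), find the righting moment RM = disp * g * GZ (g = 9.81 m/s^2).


Formula: GZ = GM * sin(theta); RM = disp * g * GZ
Step 1 — GZ = 1.83 * sin(23°) = 1.83 * 0.390731 = 0.715038 m
Step 2 — RM = 1138000 * 9.81 * 0.715038 ≈ 7982500 N·m (5 s.f.)

7982500 N·m


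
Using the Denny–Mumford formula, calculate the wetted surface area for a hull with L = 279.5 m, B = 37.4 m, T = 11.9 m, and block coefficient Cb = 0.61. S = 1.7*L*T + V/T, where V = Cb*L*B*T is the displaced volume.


Formula: S = 1.7*L*T + V/T with V = Cb*L*B*T, i.e. S = L * (1.7*T + Cb*B)
Step 1 — 1.7*T = 1.7 * 11.9 = 20.23 m
Step 2 — Cb*B = 0.61 * 37.4 = 22.814 m
Step 3 — 1.7*T + Cb*B = 20.23 + 22.814 = 43.044 m
Step 4 — S = 279.5 * 43.044 ≈ 12031 m^2 (5 s.f.)

12031 m^2


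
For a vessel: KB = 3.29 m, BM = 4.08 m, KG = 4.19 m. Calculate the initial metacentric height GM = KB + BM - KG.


Formula: GM = KB + BM - KG
Step 1 — KM = KB + BM = 3.29 + 4.08 = 7.37 m
Step 2 — GM = KM - KG = 7.37 - 4.19 = 3.18 m

3.18 m


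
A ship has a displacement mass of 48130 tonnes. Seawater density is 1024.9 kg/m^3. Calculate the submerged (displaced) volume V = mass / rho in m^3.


Formula: V = mass / rho
Step 1 — convert tonnes to kg: 48130 t * 1000 = 48130000 kg
Step 2 — V = 48130000 / 1024.9 ≈ 46961 m^3 (5 s.f.)

46961 m^3


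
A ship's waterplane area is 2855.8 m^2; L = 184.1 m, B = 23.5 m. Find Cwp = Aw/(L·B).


Formula: Cwp = Aw / (L * B)
Step 1 — L * B = 184.1 * 23.5 = 4326.35 m^2
Step 2 — Cwp = 2855.8 / 4326.35 ≈ 0.66009 (5 s.f.)

0.66009


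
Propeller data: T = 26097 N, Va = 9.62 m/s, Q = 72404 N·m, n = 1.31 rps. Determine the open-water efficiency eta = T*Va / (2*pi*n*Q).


Formula: eta = T * Va / (2 * pi * n * Q)
Step 1 — numerator = T * Va = 26097 * 9.62 = 251053.14
Step 2 — 2 * pi * n = 2 * pi * 1.31 = 8.230973
Step 3 — denominator = 8.230973 * 72404 = 595955.37
Step 4 — eta = 251053.14 / 595955.37 ≈ 0.42126 (5 s.f.)

0.42126


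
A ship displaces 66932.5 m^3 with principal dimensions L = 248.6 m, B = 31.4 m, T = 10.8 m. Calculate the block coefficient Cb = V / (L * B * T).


Formula: Cb = V / (L * B * T)
Step 1 — L * B * T = 248.6 * 31.4 * 10.8 = 84305.232 m^3
Step 2 — Cb = 66932.5 / 84305.232 ≈ 0.79393 (5 s.f.)

0.79393


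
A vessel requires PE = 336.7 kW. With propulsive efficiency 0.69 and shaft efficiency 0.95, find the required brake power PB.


Formula: PB = PE / (eta_D * eta_S)
Step 1 — combined efficiency = eta_D * eta_S = 0.69 * 0.95 = 0.6555
Step 2 — PB = 336.7 / 0.6555 ≈ 513.65 kW (5 s.f.)

513.65 kW


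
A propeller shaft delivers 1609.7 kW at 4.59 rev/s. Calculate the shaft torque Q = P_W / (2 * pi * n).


Formula: Q = P_W / (2 * pi * n)
Step 1 — P_W = 1609.7 kW * 1000 = 1609700.0 W
Step 2 — 2 * pi * n = 2 * pi * 4.59 = 28.839821
Step 3 — Q = 1609700.0 / 28.839821 ≈ 55815 N·m (5 s.f.)

55815 N·m


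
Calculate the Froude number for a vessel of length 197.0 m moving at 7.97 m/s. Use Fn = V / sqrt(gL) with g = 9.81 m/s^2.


Formula: Fn = V / sqrt(g * L)
Step 1 — g * L = 9.81 * 197.0 = 1932.57
Step 2 — sqrt(g * L) = sqrt(1932.57) = 43.961005
Step 3 — Fn = 7.97 / 43.961005 ≈ 0.18130 (5 s.f.)

0.18130


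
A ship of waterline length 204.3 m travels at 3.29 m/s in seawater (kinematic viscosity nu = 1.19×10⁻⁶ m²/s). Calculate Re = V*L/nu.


Formula: Re = V * L / nu
Step 1 — V * L = 3.29 * 204.3 = 672.147 m^2/s
Step 2 — Re = 672.147 / 1.19e-6 = 5.65e+08

5.65e+08


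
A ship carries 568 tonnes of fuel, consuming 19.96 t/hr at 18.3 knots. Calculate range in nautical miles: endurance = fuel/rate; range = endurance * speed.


Formula: endurance = fuel / rate; range = endurance * speed
Step 1 — endurance = 568 / 19.96 = 28.4569 hours
Step 2 — range = 28.4569 * 18.3 ≈ 520.76 nautical miles (5 s.f.)

520.76 NM


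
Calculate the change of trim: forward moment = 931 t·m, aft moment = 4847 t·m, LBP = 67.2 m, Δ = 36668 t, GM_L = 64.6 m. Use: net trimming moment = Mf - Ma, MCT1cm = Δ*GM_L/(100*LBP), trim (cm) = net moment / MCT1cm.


Formula: net trimming moment = Mf - Ma; MCT1cm = Δ*GM_L/(100*LBP); trim = net moment / MCT1cm
Step 1 — net trimming moment = 931 - 4847 = -3916 t·m
Step 2 — MCT1cm = 36668 * 64.6 / (100 * 67.2) = 352.493 t·m/cm
Step 3 — trim = -3916 / 352.493 ≈ -11.109 cm (5 s.f.)

-11.109 cm


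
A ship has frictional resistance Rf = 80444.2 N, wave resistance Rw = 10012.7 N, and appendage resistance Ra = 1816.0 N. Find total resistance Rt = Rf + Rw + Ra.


Formula: Rt = Rf + Rw + Ra
Substituting: Rt = 80444.2 + 10012.7 + 1816.0
Result: Rt = 92272.9 N

92272.9 N


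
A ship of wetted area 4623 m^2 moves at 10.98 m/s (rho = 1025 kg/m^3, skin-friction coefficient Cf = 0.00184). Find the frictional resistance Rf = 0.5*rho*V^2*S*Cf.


Formula: Rf = 0.5 * rho * V^2 * S * Cf
Step 1 — V^2 = 10.98^2 = 120.5604
Step 2 — 0.5 * rho * V^2 = 0.5 * 1025 * 120.5604 = 61787.205
Step 3 — Rf = 61787.205 * 4623 * 0.00184 ≈ 525580 N (5 s.f.)

525580 N


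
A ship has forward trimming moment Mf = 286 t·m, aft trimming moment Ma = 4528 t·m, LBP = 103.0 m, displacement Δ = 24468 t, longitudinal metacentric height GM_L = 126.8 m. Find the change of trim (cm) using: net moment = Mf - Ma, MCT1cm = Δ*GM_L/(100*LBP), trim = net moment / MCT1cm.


Formula: net trimming moment = Mf - Ma; MCT1cm = Δ*GM_L/(100*LBP); trim = net moment / MCT1cm
Step 1 — net trimming moment = 286 - 4528 = -4242 t·m
Step 2 — MCT1cm = 24468 * 126.8 / (100 * 103.0) = 301.2177 t·m/cm
Step 3 — trim = -4242 / 301.2177 ≈ -14.083 cm (5 s.f.)

-14.083 cm


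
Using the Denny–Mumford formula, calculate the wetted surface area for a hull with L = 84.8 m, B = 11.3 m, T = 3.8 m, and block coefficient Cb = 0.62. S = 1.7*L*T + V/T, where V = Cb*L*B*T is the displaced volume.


Formula: S = 1.7*L*T + V/T with V = Cb*L*B*T, i.e. S = L * (1.7*T + Cb*B)
Step 1 — 1.7*T = 1.7 * 3.8 = 6.46 m
Step 2 — Cb*B = 0.62 * 11.3 = 7.006 m
Step 3 — 1.7*T + Cb*B = 6.46 + 7.006 = 13.466 m
Step 4 — S = 84.8 * 13.466 ≈ 1141.9 m^2 (5 s.f.)

1141.9 m^2


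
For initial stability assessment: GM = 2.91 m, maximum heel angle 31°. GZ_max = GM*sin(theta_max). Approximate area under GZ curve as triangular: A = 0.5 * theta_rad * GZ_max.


Formula: GZ_max = GM * sin(theta); Area = 0.5 * theta_rad * GZ_max
Step 1 — GZ_max = 2.91 * sin(31°) = 2.91 * 0.515038 = 1.498761 m
Step 2 — theta_rad = 31 * pi/180 = 0.541052 rad
Step 3 — Area = 0.5 * 0.541052 * 1.498761 ≈ 0.40545 m·rad (5 s.f.)

0.40545 m·rad


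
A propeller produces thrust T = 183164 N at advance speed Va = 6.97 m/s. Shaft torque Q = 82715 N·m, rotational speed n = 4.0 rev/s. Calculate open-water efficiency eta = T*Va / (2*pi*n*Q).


Formula: eta = T * Va / (2 * pi * n * Q)
Step 1 — numerator = T * Va = 183164 * 6.97 = 1276653.08
Step 2 — 2 * pi * n = 2 * pi * 4.0 = 25.132741
Step 3 — denominator = 25.132741 * 82715 = 2078854.67
Step 4 — eta = 1276653.08 / 2078854.67 ≈ 0.61411 (5 s.f.)

0.61411


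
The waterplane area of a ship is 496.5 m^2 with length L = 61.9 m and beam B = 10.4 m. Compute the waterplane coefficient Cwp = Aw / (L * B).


Formula: Cwp = Aw / (L * B)
Step 1 — L * B = 61.9 * 10.4 = 643.76 m^2
Step 2 — Cwp = 496.5 / 643.76 ≈ 0.77125 (5 s.f.)

0.77125


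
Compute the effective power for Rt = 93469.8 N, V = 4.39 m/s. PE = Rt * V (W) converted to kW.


Formula: PE = Rt * V / 1000 (kW)
Step 1 — PE (W) = 93469.8 * 4.39 = 410332.422 W
Step 2 — PE (kW) = 410332.422 / 1000 ≈ 410.33 kW (5 s.f.)

410.33 kW


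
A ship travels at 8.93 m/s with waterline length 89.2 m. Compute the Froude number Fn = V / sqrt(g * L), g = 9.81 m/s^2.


Formula: Fn = V / sqrt(g * L)
Step 1 — g * L = 9.81 * 89.2 = 875.052
Step 2 — sqrt(g * L) = sqrt(875.052) = 29.581278
Step 3 — Fn = 8.93 / 29.581278 ≈ 0.30188 (5 s.f.)

0.30188


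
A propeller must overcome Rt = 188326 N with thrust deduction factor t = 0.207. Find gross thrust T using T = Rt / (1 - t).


Formula: T = Rt / (1 - t)
Step 1 — (1 - t) = 1 - 0.207 = 0.793
Step 2 — T = 188326 / 0.793 ≈ 237490 N (5 s.f.)

237490 N


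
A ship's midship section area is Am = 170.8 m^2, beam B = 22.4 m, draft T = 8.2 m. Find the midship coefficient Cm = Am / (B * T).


Formula: Cm = Am / (B * T)
Step 1 — B * T = 22.4 * 8.2 = 183.68 m^2
Step 2 — Cm = 170.8 / 183.68 ≈ 0.92988 (5 s.f.)

0.92988


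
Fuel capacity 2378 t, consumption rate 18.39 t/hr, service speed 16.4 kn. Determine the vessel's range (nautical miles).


Formula: endurance = fuel / rate; range = endurance * speed
Step 1 — endurance = 2378 / 18.39 = 129.3094 hours
Step 2 — range = 129.3094 * 16.4 ≈ 2120.7 nautical miles (5 s.f.)

2120.7 NM


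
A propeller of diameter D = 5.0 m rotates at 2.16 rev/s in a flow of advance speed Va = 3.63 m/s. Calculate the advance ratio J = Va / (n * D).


Formula: J = Va / (n * D)
Step 1 — n * D = 2.16 * 5.0 = 10.8
Step 2 — J = 3.63 / 10.8 ≈ 0.33611 (5 s.f.)

0.33611


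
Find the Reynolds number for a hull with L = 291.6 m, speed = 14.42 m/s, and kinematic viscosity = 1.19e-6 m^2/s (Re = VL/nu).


Formula: Re = V * L / nu
Step 1 — V * L = 14.42 * 291.6 = 4204.872 m^2/s
Step 2 — Re = 4204.872 / 1.19e-6 = 3.53e+09

3.53e+09


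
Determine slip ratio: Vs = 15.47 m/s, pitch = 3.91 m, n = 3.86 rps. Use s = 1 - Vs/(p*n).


Formula: s = 1 - Vs / (p * n)
Step 1 — p * n = 3.91 * 3.86 = 15.0926
Step 2 — Vs / (p*n) = 15.47 / 15.0926 = 1.025006 (6 d.p.)
Step 3 — s = 1 - 1.025006 = -0.025006

-0.025006


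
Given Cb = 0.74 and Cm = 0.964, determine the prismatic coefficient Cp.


Formula: Cp = Cb / Cm
Substituting: Cp = 0.74 / 0.964
Result: Cp ≈ 0.76763 (5 s.f.)

0.76763


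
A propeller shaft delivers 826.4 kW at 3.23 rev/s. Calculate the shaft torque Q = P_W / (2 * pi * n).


Formula: Q = P_W / (2 * pi * n)
Step 1 — P_W = 826.4 kW * 1000 = 826400.0 W
Step 2 — 2 * pi * n = 2 * pi * 3.23 = 20.294689
Step 3 — Q = 826400.0 / 20.294689 ≈ 40720 N·m (5 s.f.)

40720 N·m


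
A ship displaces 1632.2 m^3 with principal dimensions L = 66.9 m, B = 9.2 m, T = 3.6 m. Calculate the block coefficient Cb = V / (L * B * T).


Formula: Cb = V / (L * B * T)
Step 1 — L * B * T = 66.9 * 9.2 * 3.6 = 2215.728 m^3
Step 2 — Cb = 1632.2 / 2215.728 ≈ 0.73664 (5 s.f.)

0.73664


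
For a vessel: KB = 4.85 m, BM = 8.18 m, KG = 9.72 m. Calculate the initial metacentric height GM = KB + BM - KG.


Formula: GM = KB + BM - KG
Step 1 — KM = KB + BM = 4.85 + 8.18 = 13.03 m
Step 2 — GM = KM - KG = 13.03 - 9.72 = 3.31 m

3.31 m


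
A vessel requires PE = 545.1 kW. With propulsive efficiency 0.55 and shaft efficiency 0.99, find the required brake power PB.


Formula: PB = PE / (eta_D * eta_S)
Step 1 — combined efficiency = eta_D * eta_S = 0.55 * 0.99 = 0.5445
Step 2 — PB = 545.1 / 0.5445 ≈ 1001.1 kW (5 s.f.)

1001.1 kW


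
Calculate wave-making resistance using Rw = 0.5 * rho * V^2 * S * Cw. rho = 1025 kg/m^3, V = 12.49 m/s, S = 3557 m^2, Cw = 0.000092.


Formula: Rw = 0.5 * rho * V^2 * S * Cw
Step 1 — V^2 = 12.49^2 = 156.0001
Step 2 — 0.5 * rho * V^2 = 0.5 * 1025 * 156.0001 = 79950.05125
Step 3 — Rw = 79950.05125 * 3557 * 0.000092 ≈ 26163 N (5 s.f.)

26163 N


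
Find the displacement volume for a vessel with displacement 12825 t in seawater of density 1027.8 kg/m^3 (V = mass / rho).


Formula: V = mass / rho
Step 1 — convert tonnes to kg: 12825 t * 1000 = 12825000 kg
Step 2 — V = 12825000 / 1027.8 ≈ 12478 m^3 (5 s.f.)

12478 m^3


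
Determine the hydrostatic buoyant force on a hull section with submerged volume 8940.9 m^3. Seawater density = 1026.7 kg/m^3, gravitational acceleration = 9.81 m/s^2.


Formula: Fb = rho * g * V
Substituting: Fb = 1026.7 * 9.81 * 8940.9
Intermediate: 1026.7 * 9.81 = 10071.927
Result: Fb = 10071.927 * 8940.9 ≈ 90052000 N (5 s.f.)

90052000 N


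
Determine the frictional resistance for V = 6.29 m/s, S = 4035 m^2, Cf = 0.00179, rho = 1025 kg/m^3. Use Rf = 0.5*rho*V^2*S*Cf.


Formula: Rf = 0.5 * rho * V^2 * S * Cf
Step 1 — V^2 = 6.29^2 = 39.5641
Step 2 — 0.5 * rho * V^2 = 0.5 * 1025 * 39.5641 = 20276.60125
Step 3 — Rf = 20276.60125 * 4035 * 0.00179 ≈ 146450 N (5 s.f.)

146450 N


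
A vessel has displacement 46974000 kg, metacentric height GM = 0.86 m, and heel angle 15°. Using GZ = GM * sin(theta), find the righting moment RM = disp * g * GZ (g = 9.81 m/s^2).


Formula: GZ = GM * sin(theta); RM = disp * g * GZ
Step 1 — GZ = 0.86 * sin(15°) = 0.86 * 0.258819 = 0.222584 m
Step 2 — RM = 46974000 * 9.81 * 0.222584 ≈ 102570000 N·m (5 s.f.)

102570000 N·m


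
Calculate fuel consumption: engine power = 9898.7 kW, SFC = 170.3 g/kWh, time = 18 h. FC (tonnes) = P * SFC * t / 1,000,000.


Formula: FC (tonnes) = P * SFC * t / 1,000,000
Step 1 — P * SFC * t = 9898.7 * 170.3 * 18 = 30343474.98 g
Step 2 — FC (tonnes) = 30343474.98 / 1,000,000 ≈ 30.343 tonnes (5 s.f.)

30.343 tonnes


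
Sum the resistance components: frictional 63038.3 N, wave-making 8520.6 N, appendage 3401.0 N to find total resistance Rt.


Formula: Rt = Rf + Rw + Ra
Substituting: Rt = 63038.3 + 8520.6 + 3401.0
Result: Rt = 74959.9 N

74959.9 N


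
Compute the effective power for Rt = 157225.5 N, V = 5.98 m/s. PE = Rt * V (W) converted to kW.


Formula: PE = Rt * V / 1000 (kW)
Step 1 — PE (W) = 157225.5 * 5.98 = 940208.49 W
Step 2 — PE (kW) = 940208.49 / 1000 ≈ 940.21 kW (5 s.f.)

940.21 kW


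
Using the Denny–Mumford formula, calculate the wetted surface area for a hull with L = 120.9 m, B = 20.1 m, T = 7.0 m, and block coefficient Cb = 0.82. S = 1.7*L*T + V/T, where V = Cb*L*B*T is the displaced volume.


Formula: S = 1.7*L*T + V/T with V = Cb*L*B*T, i.e. S = L * (1.7*T + Cb*B)
Step 1 — 1.7*T = 1.7 * 7.0 = 11.9 m
Step 2 — Cb*B = 0.82 * 20.1 = 16.482 m
Step 3 — 1.7*T + Cb*B = 11.9 + 16.482 = 28.382 m
Step 4 — S = 120.9 * 28.382 ≈ 3431.4 m^2 (5 s.f.)

3431.4 m^2


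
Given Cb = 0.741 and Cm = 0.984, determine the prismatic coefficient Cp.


Formula: Cp = Cb / Cm
Substituting: Cp = 0.741 / 0.984
Result: Cp ≈ 0.75305 (5 s.f.)

0.75305


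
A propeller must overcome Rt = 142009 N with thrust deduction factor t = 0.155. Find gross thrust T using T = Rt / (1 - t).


Formula: T = Rt / (1 - t)
Step 1 — (1 - t) = 1 - 0.155 = 0.845
Step 2 — T = 142009 / 0.845 ≈ 168060 N (5 s.f.)

168060 N


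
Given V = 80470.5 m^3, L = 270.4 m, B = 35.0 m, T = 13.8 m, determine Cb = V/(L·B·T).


Formula: Cb = V / (L * B * T)
Step 1 — L * B * T = 270.4 * 35.0 * 13.8 = 130603.2 m^3
Step 2 — Cb = 80470.5 / 130603.2 ≈ 0.61614 (5 s.f.)

0.61614


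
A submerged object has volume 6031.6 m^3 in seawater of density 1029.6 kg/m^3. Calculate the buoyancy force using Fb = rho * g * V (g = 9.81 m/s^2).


Formula: Fb = rho * g * V
Substituting: Fb = 1029.6 * 9.81 * 6031.6
Intermediate: 1029.6 * 9.81 = 10100.376
Result: Fb = 10100.376 * 6031.6 ≈ 60921000 N (5 s.f.)

60921000 N


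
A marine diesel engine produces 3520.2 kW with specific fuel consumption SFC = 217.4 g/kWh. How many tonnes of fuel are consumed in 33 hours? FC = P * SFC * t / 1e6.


Formula: FC (tonnes) = P * SFC * t / 1,000,000
Step 1 — P * SFC * t = 3520.2 * 217.4 * 33 = 25254618.84 g
Step 2 — FC (tonnes) = 25254618.84 / 1,000,000 ≈ 25.255 tonnes (5 s.f.)

25.255 tonnes


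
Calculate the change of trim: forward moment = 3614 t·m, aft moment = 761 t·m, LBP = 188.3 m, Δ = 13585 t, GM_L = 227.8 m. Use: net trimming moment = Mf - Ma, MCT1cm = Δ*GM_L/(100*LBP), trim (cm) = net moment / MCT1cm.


Formula: net trimming moment = Mf - Ma; MCT1cm = Δ*GM_L/(100*LBP); trim = net moment / MCT1cm
Step 1 — net trimming moment = 3614 - 761 = 2853 t·m
Step 2 — MCT1cm = 13585 * 227.8 / (100 * 188.3) = 164.3475 t·m/cm
Step 3 — trim = 2853 / 164.3475 ≈ 17.360 cm (5 s.f.)

17.360 cm


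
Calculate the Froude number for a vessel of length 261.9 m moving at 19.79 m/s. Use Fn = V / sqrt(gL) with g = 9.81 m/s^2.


Formula: Fn = V / sqrt(g * L)
Step 1 — g * L = 9.81 * 261.9 = 2569.239
Step 2 — sqrt(g * L) = sqrt(2569.239) = 50.687661
Step 3 — Fn = 19.79 / 50.687661 ≈ 0.39043 (5 s.f.)

0.39043


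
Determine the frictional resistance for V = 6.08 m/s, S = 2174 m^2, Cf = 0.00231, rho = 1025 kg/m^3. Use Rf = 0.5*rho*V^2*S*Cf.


Formula: Rf = 0.5 * rho * V^2 * S * Cf
Step 1 — V^2 = 6.08^2 = 36.9664
Step 2 — 0.5 * rho * V^2 = 0.5 * 1025 * 36.9664 = 18945.28
Step 3 — Rf = 18945.28 * 2174 * 0.00231 ≈ 95142 N (5 s.f.)

95142 N


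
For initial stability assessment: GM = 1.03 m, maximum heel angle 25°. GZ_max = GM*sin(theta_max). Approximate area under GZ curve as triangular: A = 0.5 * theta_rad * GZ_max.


Formula: GZ_max = GM * sin(theta); Area = 0.5 * theta_rad * GZ_max
Step 1 — GZ_max = 1.03 * sin(25°) = 1.03 * 0.422618 = 0.435297 m
Step 2 — theta_rad = 25 * pi/180 = 0.436332 rad
Step 3 — Area = 0.5 * 0.436332 * 0.435297 ≈ 0.094967 m·rad (5 s.f.)

0.094967 m·rad


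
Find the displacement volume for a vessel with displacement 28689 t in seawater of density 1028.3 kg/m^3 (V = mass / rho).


Formula: V = mass / rho
Step 1 — convert tonnes to kg: 28689 t * 1000 = 28689000 kg
Step 2 — V = 28689000 / 1028.3 ≈ 27899 m^3 (5 s.f.)

27899 m^3


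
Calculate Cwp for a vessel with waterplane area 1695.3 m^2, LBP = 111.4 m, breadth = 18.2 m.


Formula: Cwp = Aw / (L * B)
Step 1 — L * B = 111.4 * 18.2 = 2027.48 m^2
Step 2 — Cwp = 1695.3 / 2027.48 ≈ 0.83616 (5 s.f.)

0.83616


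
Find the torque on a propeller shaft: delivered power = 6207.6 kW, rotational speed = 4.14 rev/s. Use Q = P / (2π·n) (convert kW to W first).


Formula: Q = P_W / (2 * pi * n)
Step 1 — P_W = 6207.6 kW * 1000 = 6207600.0 W
Step 2 — 2 * pi * n = 2 * pi * 4.14 = 26.012387
Step 3 — Q = 6207600.0 / 26.012387 ≈ 238640 N·m (5 s.f.)

238640 N·m


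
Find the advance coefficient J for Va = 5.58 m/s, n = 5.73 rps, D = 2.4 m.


Formula: J = Va / (n * D)
Step 1 — n * D = 5.73 * 2.4 = 13.752
Step 2 — J = 5.58 / 13.752 ≈ 0.40576 (5 s.f.)

0.40576


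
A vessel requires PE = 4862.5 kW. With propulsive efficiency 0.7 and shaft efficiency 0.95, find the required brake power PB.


Formula: PB = PE / (eta_D * eta_S)
Step 1 — combined efficiency = eta_D * eta_S = 0.7 * 0.95 = 0.665
Step 2 — PB = 4862.5 / 0.665 ≈ 7312.0 kW (5 s.f.)

7312.0 kW


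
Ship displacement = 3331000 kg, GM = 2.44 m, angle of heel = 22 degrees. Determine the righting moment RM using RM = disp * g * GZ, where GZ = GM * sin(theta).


Formula: GZ = GM * sin(theta); RM = disp * g * GZ
Step 1 — GZ = 2.44 * sin(22°) = 2.44 * 0.374607 = 0.914041 m
Step 2 — RM = 3331000 * 9.81 * 0.914041 ≈ 29868000 N·m (5 s.f.)

29868000 N·m


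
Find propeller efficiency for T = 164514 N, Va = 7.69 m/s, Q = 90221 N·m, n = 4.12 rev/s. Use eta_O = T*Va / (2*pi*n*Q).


Formula: eta = T * Va / (2 * pi * n * Q)
Step 1 — numerator = T * Va = 164514 * 7.69 = 1265112.66
Step 2 — 2 * pi * n = 2 * pi * 4.12 = 25.886723
Step 3 — denominator = 25.886723 * 90221 = 2335526.04
Step 4 — eta = 1265112.66 / 2335526.04 ≈ 0.54168 (5 s.f.)

0.54168


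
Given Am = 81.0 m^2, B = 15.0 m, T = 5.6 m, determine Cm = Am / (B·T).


Formula: Cm = Am / (B * T)
Step 1 — B * T = 15.0 * 5.6 = 84.0 m^2
Step 2 — Cm = 81.0 / 84.0 ≈ 0.96429 (5 s.f.)

0.96429


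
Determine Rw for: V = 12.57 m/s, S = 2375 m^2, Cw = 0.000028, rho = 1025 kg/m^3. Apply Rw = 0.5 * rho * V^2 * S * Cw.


Formula: Rw = 0.5 * rho * V^2 * S * Cw
Step 1 — V^2 = 12.57^2 = 158.0049
Step 2 — 0.5 * rho * V^2 = 0.5 * 1025 * 158.0049 = 80977.51125
Step 3 — Rw = 80977.51125 * 2375 * 0.000028 ≈ 5385.0 N (5 s.f.)

5385.0 N


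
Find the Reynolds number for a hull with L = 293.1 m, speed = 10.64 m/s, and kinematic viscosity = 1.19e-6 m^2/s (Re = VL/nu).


Formula: Re = V * L / nu
Step 1 — V * L = 10.64 * 293.1 = 3118.584 m^2/s
Step 2 — Re = 3118.584 / 1.19e-6 = 2.62e+09

2.62e+09


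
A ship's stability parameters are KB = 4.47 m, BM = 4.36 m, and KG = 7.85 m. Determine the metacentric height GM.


Formula: GM = KB + BM - KG
Step 1 — KM = KB + BM = 4.47 + 4.36 = 8.83 m
Step 2 — GM = KM - KG = 8.83 - 7.85 = 0.98 m

0.98 m


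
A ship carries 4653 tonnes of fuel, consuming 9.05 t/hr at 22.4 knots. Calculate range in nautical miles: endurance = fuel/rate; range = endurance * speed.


Formula: endurance = fuel / rate; range = endurance * speed
Step 1 — endurance = 4653 / 9.05 = 514.1436 hours
Step 2 — range = 514.1436 * 22.4 ≈ 11517 nautical miles (5 s.f.)

11517 NM


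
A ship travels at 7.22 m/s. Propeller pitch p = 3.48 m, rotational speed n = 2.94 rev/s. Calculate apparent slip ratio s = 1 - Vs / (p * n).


Formula: s = 1 - Vs / (p * n)
Step 1 — p * n = 3.48 * 2.94 = 10.2312
Step 2 — Vs / (p*n) = 7.22 / 10.2312 = 0.705685 (6 d.p.)
Step 3 — s = 1 - 0.705685 = 0.294315

0.294315


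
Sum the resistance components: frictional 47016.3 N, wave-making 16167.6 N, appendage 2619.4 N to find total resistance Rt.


Formula: Rt = Rf + Rw + Ra
Substituting: Rt = 47016.3 + 16167.6 + 2619.4
Result: Rt = 65803.3 N

65803.3 N


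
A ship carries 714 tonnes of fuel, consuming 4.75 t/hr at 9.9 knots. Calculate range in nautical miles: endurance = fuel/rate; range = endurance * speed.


Formula: endurance = fuel / rate; range = endurance * speed
Step 1 — endurance = 714 / 4.75 = 150.3158 hours
Step 2 — range = 150.3158 * 9.9 ≈ 1488.1 nautical miles (5 s.f.)

1488.1 NM


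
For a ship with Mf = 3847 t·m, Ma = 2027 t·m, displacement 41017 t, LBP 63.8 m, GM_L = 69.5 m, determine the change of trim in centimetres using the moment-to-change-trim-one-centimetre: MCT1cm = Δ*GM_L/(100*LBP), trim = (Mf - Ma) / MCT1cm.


Formula: net trimming moment = Mf - Ma; MCT1cm = Δ*GM_L/(100*LBP); trim = net moment / MCT1cm
Step 1 — net trimming moment = 3847 - 2027 = 1820 t·m
Step 2 — MCT1cm = 41017 * 69.5 / (100 * 63.8) = 446.8153 t·m/cm
Step 3 — trim = 1820 / 446.8153 ≈ 4.0733 cm (5 s.f.)

4.0733 cm


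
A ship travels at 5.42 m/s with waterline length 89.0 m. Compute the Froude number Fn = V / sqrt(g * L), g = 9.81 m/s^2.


Formula: Fn = V / sqrt(g * L)
Step 1 — g * L = 9.81 * 89.0 = 873.09
Step 2 — sqrt(g * L) = sqrt(873.09) = 29.548096
Step 3 — Fn = 5.42 / 29.548096 ≈ 0.18343 (5 s.f.)

0.18343


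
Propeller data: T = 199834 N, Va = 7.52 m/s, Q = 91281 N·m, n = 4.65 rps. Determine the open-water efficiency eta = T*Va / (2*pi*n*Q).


Formula: eta = T * Va / (2 * pi * n * Q)
Step 1 — numerator = T * Va = 199834 * 7.52 = 1502751.68
Step 2 — 2 * pi * n = 2 * pi * 4.65 = 29.216812
Step 3 — denominator = 29.216812 * 91281 = 2666939.82
Step 4 — eta = 1502751.68 / 2666939.82 ≈ 0.56347 (5 s.f.)

0.56347


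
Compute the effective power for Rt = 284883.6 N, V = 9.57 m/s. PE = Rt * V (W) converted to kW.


Formula: PE = Rt * V / 1000 (kW)
Step 1 — PE (W) = 284883.6 * 9.57 = 2726336.052 W
Step 2 — PE (kW) = 2726336.052 / 1000 ≈ 2726.3 kW (5 s.f.)

2726.3 kW


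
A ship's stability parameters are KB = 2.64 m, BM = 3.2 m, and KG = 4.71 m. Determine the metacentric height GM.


Formula: GM = KB + BM - KG
Step 1 — KM = KB + BM = 2.64 + 3.2 = 5.84 m
Step 2 — GM = KM - KG = 5.84 - 4.71 = 1.13 m

1.13 m


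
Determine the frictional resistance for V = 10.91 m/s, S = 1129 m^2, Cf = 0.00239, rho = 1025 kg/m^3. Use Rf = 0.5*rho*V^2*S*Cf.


Formula: Rf = 0.5 * rho * V^2 * S * Cf
Step 1 — V^2 = 10.91^2 = 119.0281
Step 2 — 0.5 * rho * V^2 = 0.5 * 1025 * 119.0281 = 61001.90125
Step 3 — Rf = 61001.90125 * 1129 * 0.00239 ≈ 164600 N (5 s.f.)

164600 N


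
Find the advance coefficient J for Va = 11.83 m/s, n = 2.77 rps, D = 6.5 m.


Formula: J = Va / (n * D)
Step 1 — n * D = 2.77 * 6.5 = 18.005
Step 2 — J = 11.83 / 18.005 ≈ 0.65704 (5 s.f.)

0.65704


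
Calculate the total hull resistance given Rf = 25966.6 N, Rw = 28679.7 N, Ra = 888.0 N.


Formula: Rt = Rf + Rw + Ra
Substituting: Rt = 25966.6 + 28679.7 + 888.0
Result: Rt = 55534.3 N

55534.3 N


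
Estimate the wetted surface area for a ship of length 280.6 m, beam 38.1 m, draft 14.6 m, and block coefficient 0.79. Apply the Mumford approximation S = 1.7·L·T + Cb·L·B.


Formula: S = 1.7*L*T + V/T with V = Cb*L*B*T, i.e. S = L * (1.7*T + Cb*B)
Step 1 — 1.7*T = 1.7 * 14.6 = 24.82 m
Step 2 — Cb*B = 0.79 * 38.1 = 30.099 m
Step 3 — 1.7*T + Cb*B = 24.82 + 30.099 = 54.919 m
Step 4 — S = 280.6 * 54.919 ≈ 15410 m^2 (5 s.f.)

15410 m^2


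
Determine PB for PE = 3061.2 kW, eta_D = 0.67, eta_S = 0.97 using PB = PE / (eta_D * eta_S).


Formula: PB = PE / (eta_D * eta_S)
Step 1 — combined efficiency = eta_D * eta_S = 0.67 * 0.97 = 0.6499
Step 2 — PB = 3061.2 / 0.6499 ≈ 4710.3 kW (5 s.f.)

4710.3 kW


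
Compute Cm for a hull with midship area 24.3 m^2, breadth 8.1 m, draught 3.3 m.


Formula: Cm = Am / (B * T)
Step 1 — B * T = 8.1 * 3.3 = 26.73 m^2
Step 2 — Cm = 24.3 / 26.73 ≈ 0.90909 (5 s.f.)

0.90909


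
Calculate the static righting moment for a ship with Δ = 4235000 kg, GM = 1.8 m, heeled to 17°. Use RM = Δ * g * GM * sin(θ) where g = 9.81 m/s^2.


Formula: GZ = GM * sin(theta); RM = disp * g * GZ
Step 1 — GZ = 1.8 * sin(17°) = 1.8 * 0.292372 = 0.52627 m
Step 2 — RM = 4235000 * 9.81 * 0.52627 ≈ 21864000 N·m (5 s.f.)

21864000 N·m


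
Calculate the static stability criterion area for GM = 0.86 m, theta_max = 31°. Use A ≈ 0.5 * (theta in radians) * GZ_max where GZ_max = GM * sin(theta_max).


Formula: GZ_max = GM * sin(theta); Area = 0.5 * theta_rad * GZ_max
Step 1 — GZ_max = 0.86 * sin(31°) = 0.86 * 0.515038 = 0.442933 m
Step 2 — theta_rad = 31 * pi/180 = 0.541052 rad
Step 3 — Area = 0.5 * 0.541052 * 0.442933 ≈ 0.11982 m·rad (5 s.f.)

0.11982 m·rad


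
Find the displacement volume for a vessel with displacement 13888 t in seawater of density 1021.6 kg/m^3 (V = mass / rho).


Formula: V = mass / rho
Step 1 — convert tonnes to kg: 13888 t * 1000 = 13888000 kg
Step 2 — V = 13888000 / 1021.6 ≈ 13594 m^3 (5 s.f.)

13594 m^3


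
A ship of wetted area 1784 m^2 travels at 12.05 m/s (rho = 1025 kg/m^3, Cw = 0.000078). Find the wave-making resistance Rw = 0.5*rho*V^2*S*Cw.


Formula: Rw = 0.5 * rho * V^2 * S * Cw
Step 1 — V^2 = 12.05^2 = 145.2025
Step 2 — 0.5 * rho * V^2 = 0.5 * 1025 * 145.2025 = 74416.28125
Step 3 — Rw = 74416.28125 * 1784 * 0.000078 ≈ 10355 N (5 s.f.)

10355 N


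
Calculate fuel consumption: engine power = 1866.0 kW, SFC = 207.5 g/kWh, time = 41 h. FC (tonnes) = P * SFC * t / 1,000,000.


Formula: FC (tonnes) = P * SFC * t / 1,000,000
Step 1 — P * SFC * t = 1866.0 * 207.5 * 41 = 15874995.0 g
Step 2 — FC (tonnes) = 15874995.0 / 1,000,000 ≈ 15.875 tonnes (5 s.f.)

15.875 tonnes


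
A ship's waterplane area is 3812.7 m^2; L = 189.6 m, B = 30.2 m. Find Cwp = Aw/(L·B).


Formula: Cwp = Aw / (L * B)
Step 1 — L * B = 189.6 * 30.2 = 5725.92 m^2
Step 2 — Cwp = 3812.7 / 5725.92 ≈ 0.66587 (5 s.f.)

0.66587


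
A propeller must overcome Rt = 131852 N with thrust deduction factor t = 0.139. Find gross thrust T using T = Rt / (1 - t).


Formula: T = Rt / (1 - t)
Step 1 — (1 - t) = 1 - 0.139 = 0.861
Step 2 — T = 131852 / 0.861 ≈ 153140 N (5 s.f.)

153140 N


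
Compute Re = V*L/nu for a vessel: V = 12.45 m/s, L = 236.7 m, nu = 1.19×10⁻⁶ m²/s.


Formula: Re = V * L / nu
Step 1 — V * L = 12.45 * 236.7 = 2946.915 m^2/s
Step 2 — Re = 2946.915 / 1.19e-6 = 2.48e+09

2.48e+09


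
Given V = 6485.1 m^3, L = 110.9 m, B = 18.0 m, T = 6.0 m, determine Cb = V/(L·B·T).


Formula: Cb = V / (L * B * T)
Step 1 — L * B * T = 110.9 * 18.0 * 6.0 = 11977.2 m^3
Step 2 — Cb = 6485.1 / 11977.2 ≈ 0.54145 (5 s.f.)

0.54145


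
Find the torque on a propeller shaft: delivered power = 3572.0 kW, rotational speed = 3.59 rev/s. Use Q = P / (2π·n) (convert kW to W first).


Formula: Q = P_W / (2 * pi * n)
Step 1 — P_W = 3572.0 kW * 1000 = 3572000.0 W
Step 2 — 2 * pi * n = 2 * pi * 3.59 = 22.556635
Step 3 — Q = 3572000.0 / 22.556635 ≈ 158360 N·m (5 s.f.)

158360 N·m


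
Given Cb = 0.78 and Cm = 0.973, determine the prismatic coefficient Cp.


Formula: Cp = Cb / Cm
Substituting: Cp = 0.78 / 0.973
Result: Cp ≈ 0.80164 (5 s.f.)

0.80164


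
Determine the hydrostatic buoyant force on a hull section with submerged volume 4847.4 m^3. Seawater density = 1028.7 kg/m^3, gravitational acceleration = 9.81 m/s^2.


Formula: Fb = rho * g * V
Substituting: Fb = 1028.7 * 9.81 * 4847.4
Intermediate: 1028.7 * 9.81 = 10091.547
Result: Fb = 10091.547 * 4847.4 ≈ 48918000 N (5 s.f.)

48918000 N


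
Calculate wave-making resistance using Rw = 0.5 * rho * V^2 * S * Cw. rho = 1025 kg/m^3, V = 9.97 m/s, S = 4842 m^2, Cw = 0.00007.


Formula: Rw = 0.5 * rho * V^2 * S * Cw
Step 1 — V^2 = 9.97^2 = 99.4009
Step 2 — 0.5 * rho * V^2 = 0.5 * 1025 * 99.4009 = 50942.96125
Step 3 — Rw = 50942.96125 * 4842 * 0.00007 ≈ 17267 N (5 s.f.)

17267 N


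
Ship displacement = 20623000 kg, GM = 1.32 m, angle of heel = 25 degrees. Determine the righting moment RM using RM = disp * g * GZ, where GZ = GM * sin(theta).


Formula: GZ = GM * sin(theta); RM = disp * g * GZ
Step 1 — GZ = 1.32 * sin(25°) = 1.32 * 0.422618 = 0.557856 m
Step 2 — RM = 20623000 * 9.81 * 0.557856 ≈ 112860000 N·m (5 s.f.)

112860000 N·m


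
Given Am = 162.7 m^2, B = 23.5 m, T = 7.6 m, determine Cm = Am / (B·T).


Formula: Cm = Am / (B * T)
Step 1 — B * T = 23.5 * 7.6 = 178.6 m^2
Step 2 — Cm = 162.7 / 178.6 ≈ 0.91097 (5 s.f.)

0.91097


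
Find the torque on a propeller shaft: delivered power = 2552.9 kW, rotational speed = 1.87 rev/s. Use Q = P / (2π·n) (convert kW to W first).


Formula: Q = P_W / (2 * pi * n)
Step 1 — P_W = 2552.9 kW * 1000 = 2552900.0 W
Step 2 — 2 * pi * n = 2 * pi * 1.87 = 11.749557
Step 3 — Q = 2552900.0 / 11.749557 ≈ 217280 N·m (5 s.f.)

217280 N·m


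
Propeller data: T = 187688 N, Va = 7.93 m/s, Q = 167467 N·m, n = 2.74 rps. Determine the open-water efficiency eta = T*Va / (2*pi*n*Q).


Formula: eta = T * Va / (2 * pi * n * Q)
Step 1 — numerator = T * Va = 187688 * 7.93 = 1488365.84
Step 2 — 2 * pi * n = 2 * pi * 2.74 = 17.215928
Step 3 — denominator = 17.215928 * 167467 = 2883099.81
Step 4 — eta = 1488365.84 / 2883099.81 ≈ 0.51624 (5 s.f.)

0.51624


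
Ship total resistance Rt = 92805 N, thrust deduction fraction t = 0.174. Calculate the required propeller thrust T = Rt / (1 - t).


Formula: T = Rt / (1 - t)
Step 1 — (1 - t) = 1 - 0.174 = 0.826
Step 2 — T = 92805 / 0.826 ≈ 112350 N (5 s.f.)

112350 N


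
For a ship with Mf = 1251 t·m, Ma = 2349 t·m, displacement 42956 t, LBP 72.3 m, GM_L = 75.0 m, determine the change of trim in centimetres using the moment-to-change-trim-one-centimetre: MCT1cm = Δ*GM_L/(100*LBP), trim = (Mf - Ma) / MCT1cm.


Formula: net trimming moment = Mf - Ma; MCT1cm = Δ*GM_L/(100*LBP); trim = net moment / MCT1cm
Step 1 — net trimming moment = 1251 - 2349 = -1098 t·m
Step 2 — MCT1cm = 42956 * 75.0 / (100 * 72.3) = 445.6017 t·m/cm
Step 3 — trim = -1098 / 445.6017 ≈ -2.4641 cm (5 s.f.)

-2.4641 cm


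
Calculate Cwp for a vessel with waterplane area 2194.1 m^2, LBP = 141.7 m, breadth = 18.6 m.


Formula: Cwp = Aw / (L * B)
Step 1 — L * B = 141.7 * 18.6 = 2635.62 m^2
Step 2 — Cwp = 2194.1 / 2635.62 ≈ 0.83248 (5 s.f.)

0.83248


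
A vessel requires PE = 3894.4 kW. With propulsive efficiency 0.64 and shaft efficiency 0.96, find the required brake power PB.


Formula: PB = PE / (eta_D * eta_S)
Step 1 — combined efficiency = eta_D * eta_S = 0.64 * 0.96 = 0.6144
Step 2 — PB = 3894.4 / 0.6144 ≈ 6338.5 kW (5 s.f.)

6338.5 kW


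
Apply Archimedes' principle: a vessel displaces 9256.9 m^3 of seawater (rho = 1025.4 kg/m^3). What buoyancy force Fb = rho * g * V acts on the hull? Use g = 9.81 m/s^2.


Formula: Fb = rho * g * V
Substituting: Fb = 1025.4 * 9.81 * 9256.9
Intermediate: 1025.4 * 9.81 = 10059.174
Result: Fb = 10059.174 * 9256.9 ≈ 93117000 N (5 s.f.)

93117000 N


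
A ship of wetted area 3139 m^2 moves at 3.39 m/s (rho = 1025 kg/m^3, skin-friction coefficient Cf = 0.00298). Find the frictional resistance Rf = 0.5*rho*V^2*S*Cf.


Formula: Rf = 0.5 * rho * V^2 * S * Cf
Step 1 — V^2 = 3.39^2 = 11.4921
Step 2 — 0.5 * rho * V^2 = 0.5 * 1025 * 11.4921 = 5889.70125
Step 3 — Rf = 5889.70125 * 3139 * 0.00298 ≈ 55094 N (5 s.f.)

55094 N
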